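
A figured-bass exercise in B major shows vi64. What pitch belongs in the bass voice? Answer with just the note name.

D#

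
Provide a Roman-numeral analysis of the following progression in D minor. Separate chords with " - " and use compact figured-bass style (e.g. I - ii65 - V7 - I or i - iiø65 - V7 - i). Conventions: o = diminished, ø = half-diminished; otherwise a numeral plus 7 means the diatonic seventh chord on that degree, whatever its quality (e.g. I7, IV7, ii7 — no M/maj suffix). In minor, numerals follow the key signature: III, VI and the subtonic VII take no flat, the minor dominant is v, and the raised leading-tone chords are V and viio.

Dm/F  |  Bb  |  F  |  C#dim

Dm/F: minor triad on D = scale degree 1 → i6.
Bb: major triad on Bb = scale degree 6 → VI.
F: major triad on F = scale degree 3 → III.
C#dim: diminished triad on C# = scale degree 7 → viio.

i6 - VI - III - viio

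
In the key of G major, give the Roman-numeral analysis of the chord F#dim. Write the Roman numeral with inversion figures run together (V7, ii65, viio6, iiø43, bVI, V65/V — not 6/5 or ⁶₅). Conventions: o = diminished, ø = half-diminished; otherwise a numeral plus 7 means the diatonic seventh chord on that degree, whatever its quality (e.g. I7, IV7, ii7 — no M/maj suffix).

viio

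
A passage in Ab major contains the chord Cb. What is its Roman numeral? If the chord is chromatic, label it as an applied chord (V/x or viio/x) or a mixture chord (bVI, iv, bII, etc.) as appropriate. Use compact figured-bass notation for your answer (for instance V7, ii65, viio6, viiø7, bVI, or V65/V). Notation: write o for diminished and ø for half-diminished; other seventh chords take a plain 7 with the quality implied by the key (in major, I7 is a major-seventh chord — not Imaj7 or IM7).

The pitches Cb-Eb-Gb form a major triad rooted on Cb.
Cb is the lowered third degree of Ab major (diatonic 3 would be C). This is a major triad on the lowered third degree, borrowed from the parallel minor.

bIII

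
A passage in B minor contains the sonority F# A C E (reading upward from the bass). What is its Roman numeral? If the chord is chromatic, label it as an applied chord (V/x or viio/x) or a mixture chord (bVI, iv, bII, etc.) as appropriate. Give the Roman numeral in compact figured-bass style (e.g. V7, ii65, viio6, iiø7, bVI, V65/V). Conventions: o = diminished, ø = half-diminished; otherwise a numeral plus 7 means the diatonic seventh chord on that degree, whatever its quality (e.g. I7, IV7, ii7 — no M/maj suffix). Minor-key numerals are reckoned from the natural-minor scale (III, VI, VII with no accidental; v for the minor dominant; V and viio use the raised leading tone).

Stacked in thirds the chord is F#-A-C-E: a half-diminished seventh chord on F#.
F# sits a half step below G (VI in B minor); a diminished chord there is the applied leading-tone chord of VI.

viiø7/VI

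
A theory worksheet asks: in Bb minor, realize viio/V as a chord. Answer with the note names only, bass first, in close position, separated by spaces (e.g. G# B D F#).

E G Bb

viio/V is a secondary leading-tone chord. The target V is F in Bb minor; the applied chord is rooted a semitone below, on E.
Building a diminished triad on E gives E-G-Bb.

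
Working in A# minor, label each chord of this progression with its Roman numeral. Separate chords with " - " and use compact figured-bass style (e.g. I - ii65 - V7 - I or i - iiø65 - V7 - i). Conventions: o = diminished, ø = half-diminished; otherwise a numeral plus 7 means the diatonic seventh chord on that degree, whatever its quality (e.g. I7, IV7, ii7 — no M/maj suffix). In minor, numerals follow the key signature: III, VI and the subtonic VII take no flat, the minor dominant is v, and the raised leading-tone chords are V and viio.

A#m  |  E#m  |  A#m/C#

A#m: minor triad on A# = scale degree 1 → i.
E#m: minor triad on E# = scale degree 5 → v.
A#m/C# has root A#, degree 1 in A# minor, so i6.

i - v - i6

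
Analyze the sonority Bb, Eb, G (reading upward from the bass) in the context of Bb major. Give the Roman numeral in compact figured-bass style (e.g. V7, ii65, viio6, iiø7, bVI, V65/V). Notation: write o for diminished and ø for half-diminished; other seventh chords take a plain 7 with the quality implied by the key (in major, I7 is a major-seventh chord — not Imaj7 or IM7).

Stacked in thirds the chord is Eb-G-Bb: a major triad on Eb.
In Bb major, Eb is the subdominant; the diatonic major triad there is IV.
With Bb in the bass the chord is in second inversion, so the figured bass is 64.

IV64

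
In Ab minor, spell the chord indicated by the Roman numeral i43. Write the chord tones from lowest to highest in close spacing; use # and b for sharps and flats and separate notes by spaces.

Eb Gb Ab Cb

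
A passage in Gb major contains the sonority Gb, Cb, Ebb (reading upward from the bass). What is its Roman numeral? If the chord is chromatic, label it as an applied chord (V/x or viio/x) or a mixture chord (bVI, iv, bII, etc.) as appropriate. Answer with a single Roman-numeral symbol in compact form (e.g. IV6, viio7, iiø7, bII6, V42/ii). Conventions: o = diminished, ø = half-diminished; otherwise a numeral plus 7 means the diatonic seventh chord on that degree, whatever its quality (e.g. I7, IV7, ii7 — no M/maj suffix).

iv64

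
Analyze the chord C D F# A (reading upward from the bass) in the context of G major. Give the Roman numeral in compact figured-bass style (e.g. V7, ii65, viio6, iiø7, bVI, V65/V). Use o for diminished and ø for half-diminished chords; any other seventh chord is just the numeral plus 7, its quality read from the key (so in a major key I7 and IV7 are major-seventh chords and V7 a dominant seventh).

V42

The pitches D-F#-A-C form a dominant seventh chord rooted on D.
D is scale degree 5 in G major, and a dominant seventh chord on that degree is written V7.
With C in the bass the chord is in third inversion, so the figured bass is 42.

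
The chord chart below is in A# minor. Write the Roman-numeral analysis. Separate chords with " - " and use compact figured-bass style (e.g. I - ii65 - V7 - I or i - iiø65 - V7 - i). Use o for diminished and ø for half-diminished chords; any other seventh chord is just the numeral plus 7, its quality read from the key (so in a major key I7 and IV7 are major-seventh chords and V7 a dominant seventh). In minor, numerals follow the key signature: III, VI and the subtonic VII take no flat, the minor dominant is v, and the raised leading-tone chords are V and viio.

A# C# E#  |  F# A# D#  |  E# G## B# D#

i - iv6 - V7

A#-C#-E#: minor triad on A# = scale degree 1 → i.
F#-A#-D# has root D#, degree 4 in A# minor, so iv6.
E#-G##-B#-D#: dominant seventh chord on E# = scale degree 5 → V7.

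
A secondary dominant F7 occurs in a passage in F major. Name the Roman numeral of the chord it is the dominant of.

The chord is a dominant seventh chord on F.
A dominant resolves down a perfect fifth: F → Bb. In F major, Bb is scale degree 4, i.e. IV.

IV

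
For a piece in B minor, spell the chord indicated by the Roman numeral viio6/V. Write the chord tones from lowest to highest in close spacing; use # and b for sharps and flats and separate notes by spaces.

viio6/V is a secondary leading-tone chord. The target V is F# in B minor; the applied chord is rooted a semitone below, on E#.
Building a diminished triad on E# gives E#-G#-B.
The figured bass 6 indicates first inversion, placing the third (G#) in the bass: G#-B-E#.

G# B E#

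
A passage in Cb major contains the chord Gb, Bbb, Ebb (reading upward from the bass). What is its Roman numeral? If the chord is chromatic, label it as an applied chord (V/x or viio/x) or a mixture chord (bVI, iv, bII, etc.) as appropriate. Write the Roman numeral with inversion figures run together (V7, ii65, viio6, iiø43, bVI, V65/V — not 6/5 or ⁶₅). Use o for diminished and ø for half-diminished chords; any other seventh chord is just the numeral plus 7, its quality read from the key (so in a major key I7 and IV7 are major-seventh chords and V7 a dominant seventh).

bIII6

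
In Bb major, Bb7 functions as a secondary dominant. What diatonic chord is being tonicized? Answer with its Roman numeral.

The chord is a dominant seventh chord on Bb.
A dominant resolves down a perfect fifth: Bb → Eb. In Bb major, Eb is scale degree 4, i.e. IV.

IV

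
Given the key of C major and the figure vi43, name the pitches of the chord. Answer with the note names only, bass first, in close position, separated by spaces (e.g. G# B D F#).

E G A C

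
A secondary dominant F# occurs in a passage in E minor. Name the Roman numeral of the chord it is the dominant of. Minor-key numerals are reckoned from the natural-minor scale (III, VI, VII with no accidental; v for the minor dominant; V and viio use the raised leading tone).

V

The chord is a major triad on F#.
A dominant resolves down a perfect fifth: F# → B. In E minor, B is scale degree 5, i.e. V.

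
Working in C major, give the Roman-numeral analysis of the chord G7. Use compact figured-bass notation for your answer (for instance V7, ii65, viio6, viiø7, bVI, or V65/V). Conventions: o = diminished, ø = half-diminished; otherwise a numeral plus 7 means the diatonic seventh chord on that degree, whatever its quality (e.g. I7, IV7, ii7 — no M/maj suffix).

V7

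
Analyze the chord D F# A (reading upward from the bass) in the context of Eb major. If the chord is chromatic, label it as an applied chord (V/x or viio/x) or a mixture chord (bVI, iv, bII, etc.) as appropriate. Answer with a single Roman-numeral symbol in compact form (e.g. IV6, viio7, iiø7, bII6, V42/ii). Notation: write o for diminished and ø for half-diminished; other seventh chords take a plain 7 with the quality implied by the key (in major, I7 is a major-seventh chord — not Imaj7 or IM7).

The pitches D-F#-A form a major triad rooted on D.
D is not a diatonic chord root with this quality in Eb major, but it lies a perfect fifth above G (iii), so the chord functions as an applied dominant of iii.

V/iii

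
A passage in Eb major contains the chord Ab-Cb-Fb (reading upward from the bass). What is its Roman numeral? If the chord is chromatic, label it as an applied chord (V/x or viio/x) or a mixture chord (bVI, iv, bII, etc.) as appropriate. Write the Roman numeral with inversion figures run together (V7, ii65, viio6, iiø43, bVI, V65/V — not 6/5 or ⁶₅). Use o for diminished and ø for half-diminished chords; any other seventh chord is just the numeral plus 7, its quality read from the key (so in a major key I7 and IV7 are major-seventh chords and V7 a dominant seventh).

The pitches Fb-Ab-Cb form a major triad rooted on Fb.
Fb is the lowered second degree of Eb major (diatonic 2 would be F). This is the Neapolitan sixth — a major triad on the lowered second degree, here in its customary first inversion.
With Ab in the bass the chord is in first inversion, so the figured bass is 6.

bII6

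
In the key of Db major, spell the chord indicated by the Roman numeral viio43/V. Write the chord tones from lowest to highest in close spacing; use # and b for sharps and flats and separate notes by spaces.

The slash marks an applied leading-tone chord: viio of V. In Db major, V is Ab, so the leading tone to it is G, a half step below.
Building a fully diminished seventh chord on G gives G-Bb-Db-Fb.
With the 43 figure the chord is in second inversion; from the bass Db upward in close position it reads Db-Fb-G-Bb.

Db Fb G Bb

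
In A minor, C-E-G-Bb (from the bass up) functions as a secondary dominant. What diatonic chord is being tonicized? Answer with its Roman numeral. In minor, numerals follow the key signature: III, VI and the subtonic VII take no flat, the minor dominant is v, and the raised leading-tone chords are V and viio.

The chord is a dominant seventh chord on C.
A dominant resolves down a perfect fifth: C → F. In A minor, F is scale degree 6, i.e. VI.

VI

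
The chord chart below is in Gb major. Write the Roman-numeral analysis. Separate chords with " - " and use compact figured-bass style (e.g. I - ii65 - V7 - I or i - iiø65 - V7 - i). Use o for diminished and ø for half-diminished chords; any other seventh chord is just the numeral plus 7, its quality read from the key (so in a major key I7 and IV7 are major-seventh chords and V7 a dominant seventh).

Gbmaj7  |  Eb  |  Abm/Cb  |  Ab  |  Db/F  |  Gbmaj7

I7 - V/ii - ii6 - V/V - V6 - I7

Gbmaj7 has root Gb, degree 1 in Gb major, so I7.
Eb is the secondary dominant of ii (major triad on Eb): V/ii.
Abm/Cb: minor triad on Ab = scale degree 2 → ii6.
Ab: a major triad on Ab, the applied dominant of V → V/V.
Db/F: root Db is the dominant; major triad there is V6.
Gbmaj7: major seventh chord on Gb = scale degree 1 → I7.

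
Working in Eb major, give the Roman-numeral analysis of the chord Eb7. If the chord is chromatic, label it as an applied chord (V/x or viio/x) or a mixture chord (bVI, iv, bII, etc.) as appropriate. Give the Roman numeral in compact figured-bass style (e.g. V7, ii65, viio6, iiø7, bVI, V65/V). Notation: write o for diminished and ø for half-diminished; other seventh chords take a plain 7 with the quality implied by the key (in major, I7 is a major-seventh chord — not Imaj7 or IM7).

Stacked in thirds the chord is Eb-G-Bb-Db: a dominant seventh chord on Eb.
Eb is not a diatonic chord root with this quality in Eb major, but it lies a perfect fifth above Ab (IV), so the chord functions as an applied dominant of IV.

V7/IV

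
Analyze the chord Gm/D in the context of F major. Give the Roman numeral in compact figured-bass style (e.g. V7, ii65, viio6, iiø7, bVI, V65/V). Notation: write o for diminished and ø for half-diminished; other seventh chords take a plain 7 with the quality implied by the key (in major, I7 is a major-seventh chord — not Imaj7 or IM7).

The pitches G-Bb-D form a minor triad rooted on G.
G is scale degree 2 in F major, and a minor triad on that degree is written ii.
With D in the bass the chord is in second inversion, so the figured bass is 64.

ii64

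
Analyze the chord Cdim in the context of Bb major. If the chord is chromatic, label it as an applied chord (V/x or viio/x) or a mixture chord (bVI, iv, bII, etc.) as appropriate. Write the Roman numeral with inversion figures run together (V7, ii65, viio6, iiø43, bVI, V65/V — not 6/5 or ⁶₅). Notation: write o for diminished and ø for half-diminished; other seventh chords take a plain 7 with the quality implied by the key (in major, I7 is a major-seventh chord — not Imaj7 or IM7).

iio

Stacked in thirds the chord is C-Eb-Gb: a diminished triad on C.
C is the second degree of Bb major. This is the diminished supertonic triad, borrowed from the parallel minor.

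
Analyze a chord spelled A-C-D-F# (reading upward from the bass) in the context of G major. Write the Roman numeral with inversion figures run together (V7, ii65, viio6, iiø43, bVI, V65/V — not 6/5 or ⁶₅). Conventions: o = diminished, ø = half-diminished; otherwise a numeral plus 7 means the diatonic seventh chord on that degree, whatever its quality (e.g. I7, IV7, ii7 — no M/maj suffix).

Stacked in thirds the chord is D-F#-A-C: a dominant seventh chord on D.
D is scale degree 5 in G major, and a dominant seventh chord on that degree is written V7.
With A in the bass the chord is in second inversion, so the figured bass is 43.

V43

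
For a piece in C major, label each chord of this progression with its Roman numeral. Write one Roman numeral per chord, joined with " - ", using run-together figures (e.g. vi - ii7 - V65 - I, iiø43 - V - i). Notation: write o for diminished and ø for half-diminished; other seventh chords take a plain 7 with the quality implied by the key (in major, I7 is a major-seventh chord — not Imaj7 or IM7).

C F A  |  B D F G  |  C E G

C-F-A: major triad on F = scale degree 4 → IV64.
B-D-F-G: root G is the dominant; dominant seventh chord there is V65.
C-E-G: root C is the tonic; major triad there is I.

IV64 - V65 - I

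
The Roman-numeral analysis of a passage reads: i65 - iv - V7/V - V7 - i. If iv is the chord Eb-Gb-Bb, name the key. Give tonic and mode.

The anchor chord is a minor triad on Eb, labeled iv.
iv on Eb implies Eb is the subdominant; that puts the tonic at Bb, and the lowercase numeral fits minor mode.

Bb minor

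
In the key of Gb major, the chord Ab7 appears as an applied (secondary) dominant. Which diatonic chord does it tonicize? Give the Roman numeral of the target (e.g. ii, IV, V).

The chord is a dominant seventh chord on Ab.
A dominant resolves down a perfect fifth: Ab → Db. In Gb major, Db is scale degree 5, i.e. V.

V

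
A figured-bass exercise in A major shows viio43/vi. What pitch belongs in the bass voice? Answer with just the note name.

The applied chord viio43/vi is rooted on E#: E#-G#-B-D.
The figure 43 means second inversion — the fifth is in the bass.

B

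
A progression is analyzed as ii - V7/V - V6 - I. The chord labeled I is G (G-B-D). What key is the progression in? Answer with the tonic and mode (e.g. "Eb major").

I is given as G-B-D — a major triad with root G.
If G is scale degree 1 and the mode makes that degree carry a major triad, the tonic is G and the mode is major.

G major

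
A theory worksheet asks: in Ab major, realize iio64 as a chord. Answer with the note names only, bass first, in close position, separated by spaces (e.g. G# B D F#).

iio64 is the diminished supertonic triad, borrowed from the parallel minor. In Ab major that root is Bb.
So the chord is Bb-Db-Fb.
The figured bass 64 indicates second inversion, placing the fifth (Fb) in the bass: Fb-Bb-Db.

Fb Bb Db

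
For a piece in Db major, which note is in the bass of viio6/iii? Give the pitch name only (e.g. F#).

G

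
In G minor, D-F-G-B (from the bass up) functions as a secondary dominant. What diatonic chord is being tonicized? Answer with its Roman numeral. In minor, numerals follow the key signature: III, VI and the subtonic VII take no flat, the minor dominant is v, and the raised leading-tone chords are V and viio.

The chord is a dominant seventh chord on G.
A dominant resolves down a perfect fifth: G → C. In G minor, C is scale degree 4, i.e. iv.

iv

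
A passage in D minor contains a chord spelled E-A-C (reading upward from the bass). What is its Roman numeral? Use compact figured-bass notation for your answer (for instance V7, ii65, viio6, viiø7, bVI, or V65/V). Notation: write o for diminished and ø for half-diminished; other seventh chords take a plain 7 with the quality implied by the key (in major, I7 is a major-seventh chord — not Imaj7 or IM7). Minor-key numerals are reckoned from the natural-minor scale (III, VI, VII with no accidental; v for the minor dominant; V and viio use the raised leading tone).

v64

Stacked in thirds the chord is A-C-E: a minor triad on A.
In D minor, A is the dominant; the diatonic minor triad there is v.
With E in the bass the chord is in second inversion, so the figured bass is 64.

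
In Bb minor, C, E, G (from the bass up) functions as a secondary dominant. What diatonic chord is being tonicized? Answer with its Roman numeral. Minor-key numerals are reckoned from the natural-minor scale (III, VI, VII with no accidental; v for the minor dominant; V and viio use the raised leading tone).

The chord is a major triad on C.
A dominant resolves down a perfect fifth: C → F. In Bb minor, F is scale degree 5, i.e. V.

V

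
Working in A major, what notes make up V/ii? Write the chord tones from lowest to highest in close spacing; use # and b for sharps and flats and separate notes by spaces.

V/ii is a secondary dominant — the dominant triad of ii. ii in A major is B, so the applied chord's root is F#, a perfect fifth above.
Building a major triad on F# gives F#-A#-C#.

F# A# C#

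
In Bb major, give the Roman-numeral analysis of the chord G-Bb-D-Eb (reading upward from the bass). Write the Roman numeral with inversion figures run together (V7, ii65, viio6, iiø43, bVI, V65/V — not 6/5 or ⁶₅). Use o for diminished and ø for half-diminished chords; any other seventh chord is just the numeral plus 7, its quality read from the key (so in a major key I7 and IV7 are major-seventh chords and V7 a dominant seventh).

IV65

Stacked in thirds the chord is Eb-G-Bb-D: a major seventh chord on Eb.
In Bb major, Eb is the subdominant; the diatonic major seventh chord there is IV7.
With G in the bass the chord is in first inversion, so the figured bass is 65.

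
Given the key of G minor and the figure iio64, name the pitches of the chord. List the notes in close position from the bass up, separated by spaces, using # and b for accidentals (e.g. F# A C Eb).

Eb A C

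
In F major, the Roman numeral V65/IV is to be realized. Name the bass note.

A

The applied chord V65/IV is rooted on F: F-A-C-Eb.
The figure 65 means first inversion — the third is in the bass.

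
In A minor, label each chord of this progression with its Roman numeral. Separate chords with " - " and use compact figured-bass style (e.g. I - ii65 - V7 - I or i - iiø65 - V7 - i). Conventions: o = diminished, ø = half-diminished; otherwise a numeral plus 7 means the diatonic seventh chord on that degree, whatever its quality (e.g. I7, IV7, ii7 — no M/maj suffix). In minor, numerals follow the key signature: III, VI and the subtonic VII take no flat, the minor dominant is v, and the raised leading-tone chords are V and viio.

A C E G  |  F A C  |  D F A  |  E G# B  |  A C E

A-C-E-G has root A, degree 1 in A minor, so i7.
F-A-C has root F, degree 6 in A minor, so VI.
D-F-A: minor triad on D = scale degree 4 → iv.
E-G#-B: root E is the dominant; major triad there is V.
A-C-E: minor triad on A = scale degree 1 → i.

i7 - VI - iv - V - i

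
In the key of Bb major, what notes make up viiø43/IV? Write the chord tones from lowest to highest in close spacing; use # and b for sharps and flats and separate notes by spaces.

Ab C D F

viiø43/IV is a secondary leading-tone chord. The target IV is Eb in Bb major; the applied chord is rooted a semitone below, on D.
Building a half-diminished seventh chord on D gives D-F-Ab-C.
With the 43 figure the chord is in second inversion; from the bass Ab upward in close position it reads Ab-C-D-F.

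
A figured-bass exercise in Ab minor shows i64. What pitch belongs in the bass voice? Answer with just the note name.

i in Ab minor has root Ab; the chord is Ab-Cb-Eb.
The figure 64 means second inversion — the fifth is in the bass.

Eb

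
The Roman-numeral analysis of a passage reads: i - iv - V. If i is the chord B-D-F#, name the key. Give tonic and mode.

B minor

The anchor chord is a minor triad on B, labeled i.
If B is scale degree 1 and the mode makes that degree carry a minor triad, the tonic is B and the mode is minor.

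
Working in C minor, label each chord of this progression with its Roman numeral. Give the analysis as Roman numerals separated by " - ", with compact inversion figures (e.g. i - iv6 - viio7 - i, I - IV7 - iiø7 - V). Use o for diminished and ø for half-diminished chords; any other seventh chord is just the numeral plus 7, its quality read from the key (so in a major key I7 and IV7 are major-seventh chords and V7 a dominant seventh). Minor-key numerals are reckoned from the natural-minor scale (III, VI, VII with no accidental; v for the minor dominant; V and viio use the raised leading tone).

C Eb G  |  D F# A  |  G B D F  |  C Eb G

i - V/V - V7 - i

C-Eb-G has root C, degree 1 in C minor, so i.
D-F#-A is the secondary dominant of V (major triad on D): V/V.
G-B-D-F has root G, degree 5 in C minor, so V7.
C-Eb-G: root C is the tonic; minor triad there is i.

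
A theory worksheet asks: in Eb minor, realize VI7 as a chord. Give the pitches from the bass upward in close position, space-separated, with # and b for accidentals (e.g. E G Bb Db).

In Eb minor, scale degree 6 is Cb, and the diatonic chord built there is a major seventh chord.
That chord is spelled Cb-Eb-Gb-Bb.

Cb Eb Gb Bb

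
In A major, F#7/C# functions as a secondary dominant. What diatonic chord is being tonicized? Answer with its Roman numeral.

The chord is a dominant seventh chord on F#.
A dominant resolves down a perfect fifth: F# → B. In A major, B is scale degree 2, i.e. ii.

ii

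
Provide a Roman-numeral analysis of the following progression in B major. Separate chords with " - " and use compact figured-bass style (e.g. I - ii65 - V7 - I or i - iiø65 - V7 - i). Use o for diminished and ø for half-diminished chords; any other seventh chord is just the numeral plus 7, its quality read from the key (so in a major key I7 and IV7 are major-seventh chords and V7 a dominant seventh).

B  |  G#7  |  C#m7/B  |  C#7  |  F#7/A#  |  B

I - V7/ii - ii42 - V7/V - V65 - I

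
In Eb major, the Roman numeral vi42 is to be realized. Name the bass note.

Bb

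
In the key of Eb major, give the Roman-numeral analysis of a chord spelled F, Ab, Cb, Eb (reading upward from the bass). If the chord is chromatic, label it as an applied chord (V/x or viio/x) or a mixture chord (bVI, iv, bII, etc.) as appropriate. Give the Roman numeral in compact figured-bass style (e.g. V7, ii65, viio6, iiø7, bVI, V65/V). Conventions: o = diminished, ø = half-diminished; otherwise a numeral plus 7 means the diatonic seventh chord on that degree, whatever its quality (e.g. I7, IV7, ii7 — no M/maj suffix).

The pitches F-Ab-Cb-Eb form a half-diminished seventh chord rooted on F.
F is the second degree of Eb major. This is the half-diminished supertonic seventh, borrowed from the parallel minor.

iiø7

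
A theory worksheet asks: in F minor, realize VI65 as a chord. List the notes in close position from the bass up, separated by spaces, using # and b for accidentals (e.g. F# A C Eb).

The numeral's case and figure indicate a major seventh chord. In F minor its root, the sixth degree, is Db.
Stacking thirds from Db gives Db-F-Ab-C.
With the 65 figure the chord is in first inversion; from the bass F upward in close position it reads F-Ab-C-Db.

F Ab C Db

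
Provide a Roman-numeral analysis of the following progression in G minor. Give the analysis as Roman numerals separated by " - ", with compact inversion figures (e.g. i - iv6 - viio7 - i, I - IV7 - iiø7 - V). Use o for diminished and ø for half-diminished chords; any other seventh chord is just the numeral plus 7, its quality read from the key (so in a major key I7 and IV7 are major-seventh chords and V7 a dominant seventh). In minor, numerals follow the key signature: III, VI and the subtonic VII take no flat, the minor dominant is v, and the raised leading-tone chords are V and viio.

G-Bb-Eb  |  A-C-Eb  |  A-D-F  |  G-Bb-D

G-Bb-Eb has root Eb, degree 6 in G minor, so VI6.
A-C-Eb: diminished triad on A = scale degree 2 → iio.
A-D-F has root D, degree 5 in G minor, so v64.
G-Bb-D: root G is the tonic; minor triad there is i.

VI6 - iio - v64 - i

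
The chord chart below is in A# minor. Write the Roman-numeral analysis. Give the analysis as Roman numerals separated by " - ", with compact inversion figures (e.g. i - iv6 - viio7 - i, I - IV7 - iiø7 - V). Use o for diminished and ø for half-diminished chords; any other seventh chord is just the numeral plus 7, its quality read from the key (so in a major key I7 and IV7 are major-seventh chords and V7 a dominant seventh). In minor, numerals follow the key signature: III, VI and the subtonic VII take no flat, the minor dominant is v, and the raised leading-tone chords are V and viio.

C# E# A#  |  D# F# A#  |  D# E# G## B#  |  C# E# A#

i6 - iv - V42 - i6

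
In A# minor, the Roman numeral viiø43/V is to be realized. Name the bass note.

A#

The applied chord viiø43/V is rooted on D##: D##-F##-A#-C##.
The figure 43 means second inversion — the fifth is in the bass.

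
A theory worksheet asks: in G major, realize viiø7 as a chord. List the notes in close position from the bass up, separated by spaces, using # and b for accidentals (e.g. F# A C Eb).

F# A C E

In G major, the seventh degree is F#, and the diatonic chord built there is a half-diminished seventh chord.
That chord is spelled F#-A-C-E.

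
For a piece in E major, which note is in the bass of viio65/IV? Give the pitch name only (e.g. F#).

B

The applied chord viio65/IV is rooted on G#: G#-B-D-F.
The figure 65 means first inversion — the third is in the bass.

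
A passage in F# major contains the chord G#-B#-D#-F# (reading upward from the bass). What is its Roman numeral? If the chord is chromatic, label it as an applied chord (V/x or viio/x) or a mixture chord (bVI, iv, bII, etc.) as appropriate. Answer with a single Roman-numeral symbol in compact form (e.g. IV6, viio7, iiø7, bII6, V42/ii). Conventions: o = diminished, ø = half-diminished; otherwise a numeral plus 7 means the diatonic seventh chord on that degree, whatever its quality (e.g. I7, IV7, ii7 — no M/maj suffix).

The pitches G#-B#-D#-F# form a dominant seventh chord rooted on G#.
G# is not a diatonic chord root with this quality in F# major, but it lies a perfect fifth above C# (V), so the chord functions as an applied dominant of V.

V7/V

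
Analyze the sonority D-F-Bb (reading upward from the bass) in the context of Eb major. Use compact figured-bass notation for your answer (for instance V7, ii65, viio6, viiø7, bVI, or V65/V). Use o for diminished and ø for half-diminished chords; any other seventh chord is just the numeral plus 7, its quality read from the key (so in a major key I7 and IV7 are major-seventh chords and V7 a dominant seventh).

V6

The pitches Bb-D-F form a major triad rooted on Bb.
Bb is scale degree 5 in Eb major, and a major triad on that degree is written V.
With D in the bass the chord is in first inversion, so the figured bass is 6.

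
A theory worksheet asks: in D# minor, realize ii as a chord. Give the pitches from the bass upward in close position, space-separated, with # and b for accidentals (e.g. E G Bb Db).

ii is the minor supertonic, borrowed from the parallel major (the Dorian ii). In D# minor that root is E#.
So the chord is E#-G#-B#, a minor triad.

E# G# B#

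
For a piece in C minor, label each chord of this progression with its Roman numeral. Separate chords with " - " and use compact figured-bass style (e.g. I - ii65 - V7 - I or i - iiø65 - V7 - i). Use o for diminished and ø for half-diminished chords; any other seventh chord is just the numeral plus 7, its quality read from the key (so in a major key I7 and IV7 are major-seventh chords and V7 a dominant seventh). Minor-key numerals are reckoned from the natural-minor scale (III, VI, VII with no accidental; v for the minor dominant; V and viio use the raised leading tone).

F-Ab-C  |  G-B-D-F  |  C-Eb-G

F-Ab-C: minor triad on F = scale degree 4 → iv.
G-B-D-F: root G is the dominant; dominant seventh chord there is V7.
C-Eb-G: root C is the tonic; minor triad there is i.

iv - V7 - i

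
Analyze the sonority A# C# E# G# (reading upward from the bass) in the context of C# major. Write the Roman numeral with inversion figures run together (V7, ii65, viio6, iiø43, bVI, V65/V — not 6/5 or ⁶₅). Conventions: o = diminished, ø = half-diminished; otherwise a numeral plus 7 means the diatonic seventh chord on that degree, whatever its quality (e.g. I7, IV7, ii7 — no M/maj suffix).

vi7

Stacked in thirds the chord is A#-C#-E#-G#: a minor seventh chord on A#.
In C# major, A# is the submediant; the diatonic minor seventh chord there is vi7.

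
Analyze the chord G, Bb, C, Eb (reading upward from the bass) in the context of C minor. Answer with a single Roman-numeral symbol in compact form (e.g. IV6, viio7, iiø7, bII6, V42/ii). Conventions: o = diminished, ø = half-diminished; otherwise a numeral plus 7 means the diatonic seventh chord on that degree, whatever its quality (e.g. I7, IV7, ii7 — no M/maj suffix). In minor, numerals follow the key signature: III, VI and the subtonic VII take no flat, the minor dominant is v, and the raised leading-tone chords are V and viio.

i43

The pitches C-Eb-G-Bb form a minor seventh chord rooted on C.
In C minor, C is the tonic; the diatonic minor seventh chord there is i7.
With G in the bass the chord is in second inversion, so the figured bass is 43.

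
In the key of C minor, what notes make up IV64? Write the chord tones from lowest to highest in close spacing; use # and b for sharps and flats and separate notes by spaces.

IV64 is the major subdominant, borrowed from the parallel major. In C minor that root is F.
So the chord is F-A-C.
The figured bass 64 indicates second inversion, placing the fifth (C) in the bass: C-F-A.

C F A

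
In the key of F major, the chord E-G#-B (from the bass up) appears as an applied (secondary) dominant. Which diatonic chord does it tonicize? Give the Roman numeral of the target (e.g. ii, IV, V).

iii

The chord is a major triad on E.
A dominant resolves down a perfect fifth: E → A. In F major, A is scale degree 3, i.e. iii.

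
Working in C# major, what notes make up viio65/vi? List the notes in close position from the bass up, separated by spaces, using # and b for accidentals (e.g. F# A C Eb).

B# D# F# G##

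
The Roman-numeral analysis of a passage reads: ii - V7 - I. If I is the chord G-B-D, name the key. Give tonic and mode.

I is given as G-B-D — a major triad with root G.
If G is scale degree 1 and the mode makes that degree carry a major triad, the tonic is G and the mode is major.

G major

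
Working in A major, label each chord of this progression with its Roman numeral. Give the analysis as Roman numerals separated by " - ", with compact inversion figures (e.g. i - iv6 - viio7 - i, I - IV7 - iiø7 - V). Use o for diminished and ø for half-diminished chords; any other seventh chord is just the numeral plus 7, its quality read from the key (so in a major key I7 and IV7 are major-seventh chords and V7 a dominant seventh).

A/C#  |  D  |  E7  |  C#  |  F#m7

I6 - IV - V7 - V/vi - vi7

A/C#: major triad on A = scale degree 1 → I6.
D has root D, degree 4 in A major, so IV.
E7 has root E, degree 5 in A major, so V7.
C# is the secondary dominant of vi (major triad on C#): V/vi.
F#m7: minor seventh chord on F# = scale degree 6 → vi7.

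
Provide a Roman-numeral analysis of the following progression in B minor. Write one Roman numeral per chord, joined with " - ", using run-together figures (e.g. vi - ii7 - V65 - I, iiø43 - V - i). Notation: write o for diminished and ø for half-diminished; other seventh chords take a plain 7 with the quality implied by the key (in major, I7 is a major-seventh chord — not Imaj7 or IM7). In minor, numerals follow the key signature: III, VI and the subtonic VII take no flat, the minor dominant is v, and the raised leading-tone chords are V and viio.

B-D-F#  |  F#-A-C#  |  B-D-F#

i - v - i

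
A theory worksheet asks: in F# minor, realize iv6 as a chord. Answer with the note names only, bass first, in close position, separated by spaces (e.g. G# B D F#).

D F# B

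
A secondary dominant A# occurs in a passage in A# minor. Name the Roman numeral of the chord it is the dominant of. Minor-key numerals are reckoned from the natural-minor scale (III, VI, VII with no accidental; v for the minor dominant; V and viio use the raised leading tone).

The chord is a major triad on A#.
A dominant resolves down a perfect fifth: A# → D#. In A# minor, D# is scale degree 4, i.e. iv.

iv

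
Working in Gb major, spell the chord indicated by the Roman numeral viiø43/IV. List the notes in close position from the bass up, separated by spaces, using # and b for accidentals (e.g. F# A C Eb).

viiø43/IV is a secondary leading-tone chord. The target IV is Cb in Gb major; the applied chord is rooted a semitone below, on Bb.
Building a half-diminished seventh chord on Bb gives Bb-Db-Fb-Ab.
The figured bass 43 indicates second inversion, placing the fifth (Fb) in the bass: Fb-Ab-Bb-Db.

Fb Ab Bb Db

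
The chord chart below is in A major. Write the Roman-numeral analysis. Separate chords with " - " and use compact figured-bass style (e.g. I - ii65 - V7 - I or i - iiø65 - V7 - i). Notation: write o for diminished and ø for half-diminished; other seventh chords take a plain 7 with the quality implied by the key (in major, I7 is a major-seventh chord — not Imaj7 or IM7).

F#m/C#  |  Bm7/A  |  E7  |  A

vi64 - ii42 - V7 - I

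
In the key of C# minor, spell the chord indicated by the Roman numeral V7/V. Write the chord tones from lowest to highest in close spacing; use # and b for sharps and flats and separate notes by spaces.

D# F## A# C#

The slash means an applied dominant: we want the dominant of V. In C# minor, V is G# major, and its dominant is built on D#.
Building a dominant seventh chord on D# gives D#-F##-A#-C#.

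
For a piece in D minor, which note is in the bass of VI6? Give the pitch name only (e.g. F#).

D

VI in D minor has root Bb; the chord is Bb-D-F.
The figure 6 means first inversion — the third is in the bass.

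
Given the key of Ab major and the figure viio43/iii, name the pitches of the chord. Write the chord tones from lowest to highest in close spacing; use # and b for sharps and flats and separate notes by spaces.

The slash marks an applied leading-tone chord: viio of iii. In Ab major, iii is C, so the leading tone to it is B, a half step below.
Building a fully diminished seventh chord on B gives B-D-F-Ab.
The figured bass 43 indicates second inversion, placing the fifth (F) in the bass: F-Ab-B-D.

F Ab B D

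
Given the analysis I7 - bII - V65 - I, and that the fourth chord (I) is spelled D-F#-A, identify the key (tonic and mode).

D major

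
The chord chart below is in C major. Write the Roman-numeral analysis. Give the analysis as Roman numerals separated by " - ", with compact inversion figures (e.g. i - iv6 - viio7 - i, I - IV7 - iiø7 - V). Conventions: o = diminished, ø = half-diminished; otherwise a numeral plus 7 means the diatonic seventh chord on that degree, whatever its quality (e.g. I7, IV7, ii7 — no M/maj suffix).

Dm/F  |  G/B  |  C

ii6 - V6 - I

Dm/F: minor triad on D = scale degree 2 → ii6.
G/B: root G is the dominant; major triad there is V6.
C: major triad on C = scale degree 1 → I.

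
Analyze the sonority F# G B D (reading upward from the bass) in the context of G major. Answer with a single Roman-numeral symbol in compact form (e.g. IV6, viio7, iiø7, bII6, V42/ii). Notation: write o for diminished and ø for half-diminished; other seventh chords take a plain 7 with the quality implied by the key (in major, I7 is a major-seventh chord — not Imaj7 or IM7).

The pitches G-B-D-F# form a major seventh chord rooted on G.
G is scale degree 1 in G major, and a major seventh chord on that degree is written I7.
With F# in the bass the chord is in third inversion, so the figured bass is 42.

I42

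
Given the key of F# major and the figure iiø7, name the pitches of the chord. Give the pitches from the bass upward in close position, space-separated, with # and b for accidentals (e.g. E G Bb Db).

G# B D F#

iiø7 is the half-diminished supertonic seventh, borrowed from the parallel minor. In F# major that root is G#.
So the chord is G#-B-D-F#.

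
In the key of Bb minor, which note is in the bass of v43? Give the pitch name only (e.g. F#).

v in Bb minor has root F; the chord is F-Ab-C-Eb.
The figure 43 means second inversion — the fifth is in the bass.

C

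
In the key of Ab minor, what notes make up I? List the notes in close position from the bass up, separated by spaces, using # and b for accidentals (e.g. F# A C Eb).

Scale degree 1 in Ab minor is Ab; here the chord built on it is altered to a major triad. I is the major tonic (Picardy third), borrowed from the parallel major.
So the chord is Ab-C-Eb.

Ab C Eb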